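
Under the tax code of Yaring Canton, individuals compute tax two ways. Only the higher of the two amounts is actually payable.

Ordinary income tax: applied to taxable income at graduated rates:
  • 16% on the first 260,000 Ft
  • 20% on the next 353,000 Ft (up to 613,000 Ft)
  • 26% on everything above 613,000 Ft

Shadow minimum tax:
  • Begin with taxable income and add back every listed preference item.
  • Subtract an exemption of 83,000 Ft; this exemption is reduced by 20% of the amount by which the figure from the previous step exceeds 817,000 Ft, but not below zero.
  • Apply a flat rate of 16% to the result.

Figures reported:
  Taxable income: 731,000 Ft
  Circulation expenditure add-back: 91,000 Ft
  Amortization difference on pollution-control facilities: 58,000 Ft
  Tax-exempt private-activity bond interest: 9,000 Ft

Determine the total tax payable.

Shadow minimum tax:
  Adjusted income: 731,000 Ft + 91,000 Ft + 58,000 Ft + 9,000 Ft = 889,000 Ft
  Exemption: 83,000 Ft − 20% × (889,000 Ft − 817,000 Ft) = 83,000 Ft − 14,400 Ft = 68,600 Ft
  Base: 889,000 Ft − 68,600 Ft = 820,400 Ft
  820,400 Ft × 16% = 131,264 Ft

Ordinary income tax:
  260,000 Ft × 16% = 41,600 Ft
  353,000 Ft × 20% = 70,600 Ft
  118,000 Ft × 26% = 30,680 Ft
  → 142,880 Ft

142,880 Ft > 131,264 Ft, so the ordinary income tax governs.

142,880 Ft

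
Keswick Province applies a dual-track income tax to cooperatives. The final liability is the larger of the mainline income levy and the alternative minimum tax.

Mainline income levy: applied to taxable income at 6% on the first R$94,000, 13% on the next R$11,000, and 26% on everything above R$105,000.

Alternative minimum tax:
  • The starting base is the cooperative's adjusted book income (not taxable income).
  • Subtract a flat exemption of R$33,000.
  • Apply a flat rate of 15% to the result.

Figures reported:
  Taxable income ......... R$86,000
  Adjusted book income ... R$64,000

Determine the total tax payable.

Mainline income levy:
  R$86,000 × 6% = R$5,160

Alternative minimum tax:
  Base (adjusted book income): R$64,000
  Less exemption R$33,000 → base R$31,000
  R$31,000 × 15% = R$4,650

R$5,160 > R$4,650, so the mainline income levy governs.

R$5,160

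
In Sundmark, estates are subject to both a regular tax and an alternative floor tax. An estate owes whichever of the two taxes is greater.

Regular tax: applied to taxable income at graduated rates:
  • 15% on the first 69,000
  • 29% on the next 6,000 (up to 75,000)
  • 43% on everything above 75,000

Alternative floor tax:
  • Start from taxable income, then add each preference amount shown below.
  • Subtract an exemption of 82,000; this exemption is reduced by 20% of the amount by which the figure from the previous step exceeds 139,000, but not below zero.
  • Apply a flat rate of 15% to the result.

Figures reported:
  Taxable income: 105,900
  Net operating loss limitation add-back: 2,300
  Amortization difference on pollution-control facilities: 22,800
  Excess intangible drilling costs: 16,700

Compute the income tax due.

Alternative floor tax:
  Adjusted income: 105,900 + 2,300 + 22,800 + 16,700 = 147,700
  Exemption: 82,000 − 20% × (147,700 − 139,000) = 82,000 − 1,740 = 80,260
  Base: 147,700 − 80,260 = 67,440
  67,440 × 15% = 10,116

Regular tax:
  69,000 × 15% = 10,350
  6,000 × 29% = 1,740
  30,900 × 43% = 13,287
  → 25,377

25,377 > 10,116, so the regular tax governs.

25,377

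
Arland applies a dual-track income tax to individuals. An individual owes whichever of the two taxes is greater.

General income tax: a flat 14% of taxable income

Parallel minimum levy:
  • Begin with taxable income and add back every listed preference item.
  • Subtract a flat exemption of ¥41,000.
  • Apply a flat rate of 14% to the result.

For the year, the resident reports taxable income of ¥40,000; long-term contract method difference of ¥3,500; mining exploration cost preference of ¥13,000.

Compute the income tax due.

Parallel minimum levy:
  Adjusted income: ¥40,000 + ¥3,500 + ¥13,000 = ¥56,500
  Less exemption ¥41,000 → base ¥15,500
  ¥15,500 × 14% = ¥2,170

General income tax:
  ¥40,000 × 14% = ¥5,600

¥5,600 > ¥2,170, so the general income tax governs.

¥5,600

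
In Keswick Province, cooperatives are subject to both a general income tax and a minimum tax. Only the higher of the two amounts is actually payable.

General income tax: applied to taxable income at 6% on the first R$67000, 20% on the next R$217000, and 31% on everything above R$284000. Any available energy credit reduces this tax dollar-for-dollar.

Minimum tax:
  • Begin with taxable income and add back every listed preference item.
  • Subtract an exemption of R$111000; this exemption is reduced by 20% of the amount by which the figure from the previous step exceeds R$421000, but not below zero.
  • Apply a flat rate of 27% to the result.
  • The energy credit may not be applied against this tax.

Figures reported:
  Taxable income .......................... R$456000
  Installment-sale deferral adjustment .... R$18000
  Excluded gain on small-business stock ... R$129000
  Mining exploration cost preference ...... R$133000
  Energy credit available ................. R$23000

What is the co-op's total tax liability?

R$185760

General income tax:
  R$67000 × 6% = R$4020
  R$217000 × 20% = R$43400
  R$172000 × 31% = R$53320
  → R$100740
  Less energy credit R$23000 → R$77740

Minimum tax:
  Adjusted income: R$456000 + R$18000 + R$129000 + R$133000 = R$736000
  Exemption: R$111000 − 20% × (R$736000 − R$421000) = R$111000 − R$63000 = R$48000
  Base: R$736000 − R$48000 = R$688000
  R$688000 × 27% = R$185760

R$185760 > R$77740, so the minimum tax is the binding amount.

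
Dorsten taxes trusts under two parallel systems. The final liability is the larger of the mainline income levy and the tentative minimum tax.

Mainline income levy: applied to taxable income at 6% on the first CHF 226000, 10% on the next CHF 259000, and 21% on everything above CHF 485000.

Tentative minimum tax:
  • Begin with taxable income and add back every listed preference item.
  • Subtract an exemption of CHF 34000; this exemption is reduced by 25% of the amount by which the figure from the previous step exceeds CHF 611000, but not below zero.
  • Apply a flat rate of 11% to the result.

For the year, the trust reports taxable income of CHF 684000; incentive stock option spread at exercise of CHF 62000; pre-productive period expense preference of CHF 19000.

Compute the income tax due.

Tentative minimum tax:
  Adjusted income: CHF 684000 + CHF 62000 + CHF 19000 = CHF 765000
  Exemption: 25% × (CHF 765000 − CHF 611000) = CHF 38500 ≥ CHF 34000, so the exemption is fully phased out
  Base: CHF 765000 − CHF 0 = CHF 765000
  CHF 765000 × 11% = CHF 84150

Mainline income levy:
  CHF 226000 × 6% = CHF 13560
  CHF 259000 × 10% = CHF 25900
  CHF 199000 × 21% = CHF 41790
  → CHF 81250

CHF 84150 > CHF 81250, so the tentative minimum tax is the binding amount.

CHF 84150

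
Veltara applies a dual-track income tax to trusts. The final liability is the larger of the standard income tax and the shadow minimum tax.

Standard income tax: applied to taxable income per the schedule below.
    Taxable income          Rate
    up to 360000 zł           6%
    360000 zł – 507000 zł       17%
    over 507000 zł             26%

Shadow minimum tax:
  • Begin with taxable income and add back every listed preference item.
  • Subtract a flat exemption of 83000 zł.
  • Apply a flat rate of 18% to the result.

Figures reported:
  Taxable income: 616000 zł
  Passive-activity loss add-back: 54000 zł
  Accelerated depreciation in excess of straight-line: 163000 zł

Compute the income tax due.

135000 zł

Shadow minimum tax:
  Adjusted income: 616000 zł + 54000 zł + 163000 zł = 833000 zł
  Less exemption 83000 zł → base 750000 zł
  750000 zł × 18% = 135000 zł

Standard income tax:
  360000 zł × 6% = 21600 zł
  147000 zł × 17% = 24990 zł
  109000 zł × 26% = 28340 zł
  → 74930 zł

135000 zł > 74930 zł, so the shadow minimum tax is the binding amount.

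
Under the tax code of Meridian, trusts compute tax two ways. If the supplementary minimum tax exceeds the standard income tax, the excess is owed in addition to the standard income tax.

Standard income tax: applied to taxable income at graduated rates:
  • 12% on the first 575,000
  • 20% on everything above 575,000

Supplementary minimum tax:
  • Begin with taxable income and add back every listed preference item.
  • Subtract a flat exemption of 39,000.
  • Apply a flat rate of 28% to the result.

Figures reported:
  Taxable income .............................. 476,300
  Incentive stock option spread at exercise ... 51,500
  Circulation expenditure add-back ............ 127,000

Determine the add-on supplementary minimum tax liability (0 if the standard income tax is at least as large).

115,268

Standard income tax:
  476,300 × 12% = 57,156

Supplementary minimum tax:
  Adjusted income: 476,300 + 51,500 + 127,000 = 654,800
  Less exemption 39,000 → base 615,800
  615,800 × 28% = 172,424

Excess of supplementary minimum tax over standard income tax: 172,424 − 57,156 = 115,268.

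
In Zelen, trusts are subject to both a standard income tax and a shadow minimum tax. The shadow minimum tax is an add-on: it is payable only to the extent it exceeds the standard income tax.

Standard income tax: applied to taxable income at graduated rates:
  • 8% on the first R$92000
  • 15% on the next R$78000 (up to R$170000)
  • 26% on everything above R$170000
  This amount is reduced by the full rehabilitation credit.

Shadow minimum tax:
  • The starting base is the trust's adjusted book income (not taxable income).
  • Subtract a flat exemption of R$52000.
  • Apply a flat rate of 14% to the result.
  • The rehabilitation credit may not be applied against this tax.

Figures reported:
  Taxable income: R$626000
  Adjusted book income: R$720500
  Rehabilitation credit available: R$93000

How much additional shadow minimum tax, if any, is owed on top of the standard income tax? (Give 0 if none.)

R$48970

Standard income tax:
  R$92000 × 8% = R$7360
  R$78000 × 15% = R$11700
  R$456000 × 26% = R$118560
  → R$137620
  Less rehabilitation credit R$93000 → R$44620

Shadow minimum tax:
  Base (adjusted book income): R$720500
  Less exemption R$52000 → base R$668500
  R$668500 × 14% = R$93590

Excess of shadow minimum tax over standard income tax: R$93590 − R$44620 = R$48970.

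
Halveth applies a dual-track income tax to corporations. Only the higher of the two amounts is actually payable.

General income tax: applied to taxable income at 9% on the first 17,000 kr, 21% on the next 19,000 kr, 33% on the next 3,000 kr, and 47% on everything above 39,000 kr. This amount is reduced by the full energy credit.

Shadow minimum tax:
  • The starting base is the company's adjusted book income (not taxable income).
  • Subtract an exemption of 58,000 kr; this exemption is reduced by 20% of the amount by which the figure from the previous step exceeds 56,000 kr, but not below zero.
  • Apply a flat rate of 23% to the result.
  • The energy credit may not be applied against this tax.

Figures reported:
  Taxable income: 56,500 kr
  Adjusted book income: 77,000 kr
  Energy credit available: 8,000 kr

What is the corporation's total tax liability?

6,735 kr

Shadow minimum tax:
  Base (adjusted book income): 77,000 kr
  Exemption: 58,000 kr − 20% × (77,000 kr − 56,000 kr) = 58,000 kr − 4,200 kr = 53,800 kr
  Base: 77,000 kr − 53,800 kr = 23,200 kr
  23,200 kr × 23% = 5,336 kr

General income tax:
  17,000 kr × 9% = 1,530 kr
  19,000 kr × 21% = 3,990 kr
  3,000 kr × 33% = 990 kr
  17,500 kr × 47% = 8,225 kr
  → 14,735 kr
  Less energy credit 8,000 kr → 6,735 kr

6,735 kr > 5,336 kr, so the general income tax governs.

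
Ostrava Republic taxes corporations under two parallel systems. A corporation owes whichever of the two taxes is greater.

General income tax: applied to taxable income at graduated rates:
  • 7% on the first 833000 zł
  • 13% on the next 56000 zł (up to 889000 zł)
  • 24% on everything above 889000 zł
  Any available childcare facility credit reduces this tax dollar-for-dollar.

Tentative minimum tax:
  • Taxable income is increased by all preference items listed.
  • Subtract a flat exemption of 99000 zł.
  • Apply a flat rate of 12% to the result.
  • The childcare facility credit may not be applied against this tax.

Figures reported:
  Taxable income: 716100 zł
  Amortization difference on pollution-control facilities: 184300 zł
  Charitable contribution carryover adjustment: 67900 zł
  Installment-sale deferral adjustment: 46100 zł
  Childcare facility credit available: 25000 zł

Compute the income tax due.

109848 zł

General income tax:
  716100 zł × 7% = 50127 zł
  Less childcare facility credit 25000 zł → 25127 zł

Tentative minimum tax:
  Adjusted income: 716100 zł + 184300 zł + 67900 zł + 46100 zł = 1014400 zł
  Less exemption 99000 zł → base 915400 zł
  915400 zł × 12% = 109848 zł

109848 zł > 25127 zł, so the tentative minimum tax is the binding amount.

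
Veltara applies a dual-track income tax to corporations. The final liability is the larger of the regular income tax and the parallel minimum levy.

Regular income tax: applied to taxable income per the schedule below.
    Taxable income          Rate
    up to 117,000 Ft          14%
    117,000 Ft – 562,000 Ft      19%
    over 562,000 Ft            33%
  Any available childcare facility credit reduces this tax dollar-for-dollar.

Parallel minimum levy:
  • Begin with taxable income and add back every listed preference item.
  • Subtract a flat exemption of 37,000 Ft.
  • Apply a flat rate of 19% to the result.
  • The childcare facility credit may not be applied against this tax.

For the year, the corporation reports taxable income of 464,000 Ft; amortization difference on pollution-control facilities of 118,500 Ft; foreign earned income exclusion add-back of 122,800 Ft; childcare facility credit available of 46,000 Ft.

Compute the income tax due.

Parallel minimum levy:
  Adjusted income: 464,000 Ft + 118,500 Ft + 122,800 Ft = 705,300 Ft
  Less exemption 37,000 Ft → base 668,300 Ft
  668,300 Ft × 19% = 126,977 Ft

Regular income tax:
  117,000 Ft × 14% = 16,380 Ft
  347,000 Ft × 19% = 65,930 Ft
  → 82,310 Ft
  Less childcare facility credit 46,000 Ft → 36,310 Ft

126,977 Ft > 36,310 Ft, so the parallel minimum levy is the binding amount.

126,977 Ft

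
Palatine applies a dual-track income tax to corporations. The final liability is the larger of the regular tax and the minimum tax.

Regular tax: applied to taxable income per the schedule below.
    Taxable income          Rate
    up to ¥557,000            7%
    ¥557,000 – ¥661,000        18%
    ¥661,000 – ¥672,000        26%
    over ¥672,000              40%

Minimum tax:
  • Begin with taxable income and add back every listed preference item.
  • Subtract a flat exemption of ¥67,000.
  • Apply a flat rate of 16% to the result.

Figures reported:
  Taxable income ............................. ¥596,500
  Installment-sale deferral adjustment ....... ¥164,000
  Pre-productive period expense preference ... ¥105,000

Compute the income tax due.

Regular tax:
  ¥557,000 × 7% = ¥38,990
  ¥39,500 × 18% = ¥7,110
  → ¥46,100

Minimum tax:
  Adjusted income: ¥596,500 + ¥164,000 + ¥105,000 = ¥865,500
  Less exemption ¥67,000 → base ¥798,500
  ¥798,500 × 16% = ¥127,760

¥127,760 > ¥46,100, so the minimum tax is the binding amount.

¥127,760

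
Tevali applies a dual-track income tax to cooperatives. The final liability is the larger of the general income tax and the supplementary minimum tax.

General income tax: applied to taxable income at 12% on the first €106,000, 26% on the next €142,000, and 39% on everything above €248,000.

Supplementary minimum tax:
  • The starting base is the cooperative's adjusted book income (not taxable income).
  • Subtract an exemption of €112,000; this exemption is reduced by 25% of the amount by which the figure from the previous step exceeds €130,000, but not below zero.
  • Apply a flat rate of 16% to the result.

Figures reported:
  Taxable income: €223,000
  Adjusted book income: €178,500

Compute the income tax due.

Supplementary minimum tax:
  Base (adjusted book income): €178,500
  Exemption: €112,000 − 25% × (€178,500 − €130,000) = €112,000 − €12,125 = €99,875
  Base: €178,500 − €99,875 = €78,625
  €78,625 × 16% = €12,580

General income tax:
  €106,000 × 12% = €12,720
  €117,000 × 26% = €30,420
  → €43,140

€43,140 > €12,580, so the general income tax governs.

€43,140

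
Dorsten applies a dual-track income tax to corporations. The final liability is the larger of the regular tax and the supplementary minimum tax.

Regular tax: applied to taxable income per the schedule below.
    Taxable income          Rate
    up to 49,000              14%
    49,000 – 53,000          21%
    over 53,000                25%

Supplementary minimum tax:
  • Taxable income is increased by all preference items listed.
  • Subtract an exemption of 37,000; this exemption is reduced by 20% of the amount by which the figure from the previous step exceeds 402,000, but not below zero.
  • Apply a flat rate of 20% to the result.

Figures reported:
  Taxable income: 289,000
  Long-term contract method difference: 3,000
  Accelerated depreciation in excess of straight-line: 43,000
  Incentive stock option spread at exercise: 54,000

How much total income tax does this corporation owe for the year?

Regular tax:
  49,000 × 14% = 6,860
  4,000 × 21% = 840
  236,000 × 25% = 59,000
  → 66,700

Supplementary minimum tax:
  Adjusted income: 289,000 + 3,000 + 43,000 + 54,000 = 389,000
  Exemption: 389,000 ≤ 402,000, so full 37,000 applies
  Base: 389,000 − 37,000 = 352,000
  352,000 × 20% = 70,400

70,400 > 66,700, so the supplementary minimum tax is the binding amount.

70,400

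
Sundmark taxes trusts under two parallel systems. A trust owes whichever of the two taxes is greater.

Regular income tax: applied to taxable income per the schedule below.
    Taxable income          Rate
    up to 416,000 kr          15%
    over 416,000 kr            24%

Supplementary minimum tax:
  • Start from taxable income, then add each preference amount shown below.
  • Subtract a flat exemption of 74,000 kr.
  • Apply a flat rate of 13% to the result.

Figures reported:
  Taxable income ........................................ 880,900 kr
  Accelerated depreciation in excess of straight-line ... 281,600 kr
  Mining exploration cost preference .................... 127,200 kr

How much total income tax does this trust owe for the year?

Regular income tax:
  416,000 kr × 15% = 62,400 kr
  464,900 kr × 24% = 111,576 kr
  → 173,976 kr

Supplementary minimum tax:
  Adjusted income: 880,900 kr + 281,600 kr + 127,200 kr = 1,289,700 kr
  Less exemption 74,000 kr → base 1,215,700 kr
  1,215,700 kr × 13% = 158,041 kr

173,976 kr > 158,041 kr, so the regular income tax governs.

173,976 kr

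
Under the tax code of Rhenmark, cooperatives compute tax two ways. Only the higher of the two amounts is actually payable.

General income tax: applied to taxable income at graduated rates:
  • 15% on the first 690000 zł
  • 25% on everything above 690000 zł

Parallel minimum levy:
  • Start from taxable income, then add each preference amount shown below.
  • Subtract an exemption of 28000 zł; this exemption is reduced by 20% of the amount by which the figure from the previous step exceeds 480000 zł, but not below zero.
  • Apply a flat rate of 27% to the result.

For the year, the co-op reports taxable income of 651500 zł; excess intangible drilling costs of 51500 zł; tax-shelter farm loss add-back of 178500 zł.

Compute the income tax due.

238005 zł

Parallel minimum levy:
  Adjusted income: 651500 zł + 51500 zł + 178500 zł = 881500 zł
  Exemption: 20% × (881500 zł − 480000 zł) = 80300 zł ≥ 28000 zł, so the exemption is fully phased out
  Base: 881500 zł − 0 zł = 881500 zł
  881500 zł × 27% = 238005 zł

General income tax:
  651500 zł × 15% = 97725 zł

238005 zł > 97725 zł, so the parallel minimum levy is the binding amount.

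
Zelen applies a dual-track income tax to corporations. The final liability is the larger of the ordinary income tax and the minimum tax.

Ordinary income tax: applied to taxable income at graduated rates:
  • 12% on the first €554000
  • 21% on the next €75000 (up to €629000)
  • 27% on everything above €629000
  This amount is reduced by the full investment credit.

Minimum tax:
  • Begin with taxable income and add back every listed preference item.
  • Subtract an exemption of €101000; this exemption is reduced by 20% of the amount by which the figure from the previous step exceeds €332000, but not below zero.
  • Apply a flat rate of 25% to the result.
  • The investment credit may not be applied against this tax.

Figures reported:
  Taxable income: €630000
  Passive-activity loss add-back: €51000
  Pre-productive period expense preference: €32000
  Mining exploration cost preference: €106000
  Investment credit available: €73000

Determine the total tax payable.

Ordinary income tax:
  €554000 × 12% = €66480
  €75000 × 21% = €15750
  €1000 × 27% = €270
  → €82500
  Less investment credit €73000 → €9500

Minimum tax:
  Adjusted income: €630000 + €51000 + €32000 + €106000 = €819000
  Exemption: €101000 − 20% × (€819000 − €332000) = €101000 − €97400 = €3600
  Base: €819000 − €3600 = €815400
  €815400 × 25% = €203850

€203850 > €9500, so the minimum tax is the binding amount.

€203850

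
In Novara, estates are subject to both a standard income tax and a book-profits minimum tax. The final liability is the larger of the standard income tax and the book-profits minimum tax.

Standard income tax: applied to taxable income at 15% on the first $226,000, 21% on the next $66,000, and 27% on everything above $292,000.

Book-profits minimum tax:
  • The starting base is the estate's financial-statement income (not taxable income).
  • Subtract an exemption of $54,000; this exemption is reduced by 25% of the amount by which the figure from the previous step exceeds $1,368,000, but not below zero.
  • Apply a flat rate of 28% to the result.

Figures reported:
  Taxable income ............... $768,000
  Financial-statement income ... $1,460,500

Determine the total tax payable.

Standard income tax:
  $226,000 × 15% = $33,900
  $66,000 × 21% = $13,860
  $476,000 × 27% = $128,520
  → $176,280

Book-profits minimum tax:
  Base (financial-statement income): $1,460,500
  Exemption: $54,000 − 25% × ($1,460,500 − $1,368,000) = $54,000 − $23,125 = $30,875
  Base: $1,460,500 − $30,875 = $1,429,625
  $1,429,625 × 28% = $400,295

$400,295 > $176,280, so the book-profits minimum tax is the binding amount.

$400,295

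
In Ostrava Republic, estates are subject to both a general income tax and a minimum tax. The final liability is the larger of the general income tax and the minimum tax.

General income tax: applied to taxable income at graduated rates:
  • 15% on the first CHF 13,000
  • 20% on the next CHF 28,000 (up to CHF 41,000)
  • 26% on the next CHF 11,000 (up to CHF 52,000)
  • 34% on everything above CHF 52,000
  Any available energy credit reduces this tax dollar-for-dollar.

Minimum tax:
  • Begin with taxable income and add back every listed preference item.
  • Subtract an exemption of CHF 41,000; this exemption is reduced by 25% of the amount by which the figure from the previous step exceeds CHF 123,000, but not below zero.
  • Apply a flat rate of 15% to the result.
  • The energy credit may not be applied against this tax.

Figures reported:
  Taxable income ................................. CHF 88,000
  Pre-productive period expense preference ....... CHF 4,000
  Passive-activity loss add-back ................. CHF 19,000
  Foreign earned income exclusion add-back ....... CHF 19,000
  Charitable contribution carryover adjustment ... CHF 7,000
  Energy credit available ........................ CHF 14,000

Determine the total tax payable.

Minimum tax:
  Adjusted income: CHF 88,000 + CHF 4,000 + CHF 19,000 + CHF 19,000 + CHF 7,000 = CHF 137,000
  Exemption: CHF 41,000 − 25% × (CHF 137,000 − CHF 123,000) = CHF 41,000 − CHF 3,500 = CHF 37,500
  Base: CHF 137,000 − CHF 37,500 = CHF 99,500
  CHF 99,500 × 15% = CHF 14,925

General income tax:
  CHF 13,000 × 15% = CHF 1,950
  CHF 28,000 × 20% = CHF 5,600
  CHF 11,000 × 26% = CHF 2,860
  CHF 36,000 × 34% = CHF 12,240
  → CHF 22,650
  Less energy credit CHF 14,000 → CHF 8,650

CHF 14,925 > CHF 8,650, so the minimum tax is the binding amount.

CHF 14,925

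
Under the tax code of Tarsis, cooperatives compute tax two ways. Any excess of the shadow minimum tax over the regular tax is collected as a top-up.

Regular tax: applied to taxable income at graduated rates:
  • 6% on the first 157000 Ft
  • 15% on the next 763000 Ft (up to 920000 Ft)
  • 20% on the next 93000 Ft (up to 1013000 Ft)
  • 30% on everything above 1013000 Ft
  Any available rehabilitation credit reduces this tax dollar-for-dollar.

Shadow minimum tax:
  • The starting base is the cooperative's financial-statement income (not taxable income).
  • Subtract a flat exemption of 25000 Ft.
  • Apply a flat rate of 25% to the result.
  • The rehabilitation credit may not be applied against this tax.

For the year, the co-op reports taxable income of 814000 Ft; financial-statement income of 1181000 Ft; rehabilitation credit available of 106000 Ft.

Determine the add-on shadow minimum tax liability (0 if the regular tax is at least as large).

Shadow minimum tax:
  Base (financial-statement income): 1181000 Ft
  Less exemption 25000 Ft → base 1156000 Ft
  1156000 Ft × 25% = 289000 Ft

Regular tax:
  157000 Ft × 6% = 9420 Ft
  657000 Ft × 15% = 98550 Ft
  → 107970 Ft
  Less rehabilitation credit 106000 Ft → 1970 Ft

Excess of shadow minimum tax over regular tax: 289000 Ft − 1970 Ft = 287030 Ft.

287030 Ft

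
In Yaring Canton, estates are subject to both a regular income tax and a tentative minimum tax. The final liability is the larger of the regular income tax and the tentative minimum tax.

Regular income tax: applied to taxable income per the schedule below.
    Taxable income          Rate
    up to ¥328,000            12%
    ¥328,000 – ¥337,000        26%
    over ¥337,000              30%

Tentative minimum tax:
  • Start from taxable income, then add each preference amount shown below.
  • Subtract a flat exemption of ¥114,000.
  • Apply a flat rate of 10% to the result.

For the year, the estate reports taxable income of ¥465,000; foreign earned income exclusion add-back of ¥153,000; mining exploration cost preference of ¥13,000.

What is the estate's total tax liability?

Tentative minimum tax:
  Adjusted income: ¥465,000 + ¥153,000 + ¥13,000 = ¥631,000
  Less exemption ¥114,000 → base ¥517,000
  ¥517,000 × 10% = ¥51,700

Regular income tax:
  ¥328,000 × 12% = ¥39,360
  ¥9,000 × 26% = ¥2,340
  ¥128,000 × 30% = ¥38,400
  → ¥80,100

¥80,100 > ¥51,700, so the regular income tax governs.

¥80,100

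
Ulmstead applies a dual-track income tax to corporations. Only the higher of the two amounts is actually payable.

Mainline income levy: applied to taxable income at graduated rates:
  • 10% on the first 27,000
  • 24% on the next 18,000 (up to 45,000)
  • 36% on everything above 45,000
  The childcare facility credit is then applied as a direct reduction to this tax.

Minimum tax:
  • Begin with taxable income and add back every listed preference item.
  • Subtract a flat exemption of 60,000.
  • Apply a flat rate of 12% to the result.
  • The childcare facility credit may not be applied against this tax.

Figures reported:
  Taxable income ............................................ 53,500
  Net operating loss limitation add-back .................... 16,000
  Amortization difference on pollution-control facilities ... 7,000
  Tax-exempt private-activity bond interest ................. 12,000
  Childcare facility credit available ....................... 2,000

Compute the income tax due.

Minimum tax:
  Adjusted income: 53,500 + 16,000 + 7,000 + 12,000 = 88,500
  Less exemption 60,000 → base 28,500
  28,500 × 12% = 3,420

Mainline income levy:
  27,000 × 10% = 2,700
  18,000 × 24% = 4,320
  8,500 × 36% = 3,060
  → 10,080
  Less childcare facility credit 2,000 → 8,080

8,080 > 3,420, so the mainline income levy governs.

8,080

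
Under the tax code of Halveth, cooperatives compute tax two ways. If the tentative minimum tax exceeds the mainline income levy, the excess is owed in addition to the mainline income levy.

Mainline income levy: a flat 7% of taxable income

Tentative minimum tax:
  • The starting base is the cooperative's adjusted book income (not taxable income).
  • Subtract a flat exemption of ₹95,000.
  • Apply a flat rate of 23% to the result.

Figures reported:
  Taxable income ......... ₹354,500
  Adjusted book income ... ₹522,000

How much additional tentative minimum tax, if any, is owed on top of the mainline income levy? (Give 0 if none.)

Mainline income levy:
  ₹354,500 × 7% = ₹24,815

Tentative minimum tax:
  Base (adjusted book income): ₹522,000
  Less exemption ₹95,000 → base ₹427,000
  ₹427,000 × 23% = ₹98,210

Excess of tentative minimum tax over mainline income levy: ₹98,210 − ₹24,815 = ₹73,395.

₹73,395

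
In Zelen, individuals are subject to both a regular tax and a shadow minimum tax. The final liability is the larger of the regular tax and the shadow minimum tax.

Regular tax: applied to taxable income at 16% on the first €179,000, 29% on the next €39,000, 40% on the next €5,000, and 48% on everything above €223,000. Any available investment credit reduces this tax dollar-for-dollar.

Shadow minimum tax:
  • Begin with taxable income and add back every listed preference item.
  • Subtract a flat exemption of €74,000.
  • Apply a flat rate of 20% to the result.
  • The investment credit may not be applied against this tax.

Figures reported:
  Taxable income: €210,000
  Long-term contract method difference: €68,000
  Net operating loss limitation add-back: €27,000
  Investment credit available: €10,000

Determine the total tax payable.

Shadow minimum tax:
  Adjusted income: €210,000 + €68,000 + €27,000 = €305,000
  Less exemption €74,000 → base €231,000
  €231,000 × 20% = €46,200

Regular tax:
  €179,000 × 16% = €28,640
  €31,000 × 29% = €8,990
  → €37,630
  Less investment credit €10,000 → €27,630

€46,200 > €27,630, so the shadow minimum tax is the binding amount.

€46,200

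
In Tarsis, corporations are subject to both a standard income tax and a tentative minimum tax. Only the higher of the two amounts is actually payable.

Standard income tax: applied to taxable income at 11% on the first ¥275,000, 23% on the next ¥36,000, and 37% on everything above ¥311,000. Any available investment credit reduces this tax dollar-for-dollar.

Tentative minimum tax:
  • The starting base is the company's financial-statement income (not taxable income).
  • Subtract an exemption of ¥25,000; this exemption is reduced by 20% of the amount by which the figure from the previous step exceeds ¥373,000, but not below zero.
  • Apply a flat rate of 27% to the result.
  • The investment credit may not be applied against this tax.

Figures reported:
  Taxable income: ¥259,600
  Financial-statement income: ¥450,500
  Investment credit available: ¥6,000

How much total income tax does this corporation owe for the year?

¥119,070

Standard income tax:
  ¥259,600 × 11% = ¥28,556
  Less investment credit ¥6,000 → ¥22,556

Tentative minimum tax:
  Base (financial-statement income): ¥450,500
  Exemption: ¥25,000 − 20% × (¥450,500 − ¥373,000) = ¥25,000 − ¥15,500 = ¥9,500
  Base: ¥450,500 − ¥9,500 = ¥441,000
  ¥441,000 × 27% = ¥119,070

¥119,070 > ¥22,556, so the tentative minimum tax is the binding amount.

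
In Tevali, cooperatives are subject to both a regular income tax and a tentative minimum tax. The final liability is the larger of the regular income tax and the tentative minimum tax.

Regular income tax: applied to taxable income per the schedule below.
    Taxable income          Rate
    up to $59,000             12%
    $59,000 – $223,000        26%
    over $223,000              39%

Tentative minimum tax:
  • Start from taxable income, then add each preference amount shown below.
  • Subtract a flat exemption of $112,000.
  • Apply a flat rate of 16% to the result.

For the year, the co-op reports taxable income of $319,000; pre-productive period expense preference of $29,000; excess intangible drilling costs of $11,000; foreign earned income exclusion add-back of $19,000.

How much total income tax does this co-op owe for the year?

$87,160

Regular income tax:
  $59,000 × 12% = $7,080
  $164,000 × 26% = $42,640
  $96,000 × 39% = $37,440
  → $87,160

Tentative minimum tax:
  Adjusted income: $319,000 + $29,000 + $11,000 + $19,000 = $378,000
  Less exemption $112,000 → base $266,000
  $266,000 × 16% = $42,560

$87,160 > $42,560, so the regular income tax governs.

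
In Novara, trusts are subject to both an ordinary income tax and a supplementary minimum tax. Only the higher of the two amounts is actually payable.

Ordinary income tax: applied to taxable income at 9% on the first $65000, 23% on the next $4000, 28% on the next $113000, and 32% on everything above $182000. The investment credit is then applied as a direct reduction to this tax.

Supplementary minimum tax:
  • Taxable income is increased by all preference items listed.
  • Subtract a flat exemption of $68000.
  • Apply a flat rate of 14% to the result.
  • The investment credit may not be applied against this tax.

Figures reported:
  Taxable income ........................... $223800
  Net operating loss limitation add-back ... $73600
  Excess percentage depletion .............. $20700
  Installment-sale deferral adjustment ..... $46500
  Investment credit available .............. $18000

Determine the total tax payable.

Supplementary minimum tax:
  Adjusted income: $223800 + $73600 + $20700 + $46500 = $364600
  Less exemption $68000 → base $296600
  $296600 × 14% = $41524

Ordinary income tax:
  $65000 × 9% = $5850
  $4000 × 23% = $920
  $113000 × 28% = $31640
  $41800 × 32% = $13376
  → $51786
  Less investment credit $18000 → $33786

$41524 > $33786, so the supplementary minimum tax is the binding amount.

$41524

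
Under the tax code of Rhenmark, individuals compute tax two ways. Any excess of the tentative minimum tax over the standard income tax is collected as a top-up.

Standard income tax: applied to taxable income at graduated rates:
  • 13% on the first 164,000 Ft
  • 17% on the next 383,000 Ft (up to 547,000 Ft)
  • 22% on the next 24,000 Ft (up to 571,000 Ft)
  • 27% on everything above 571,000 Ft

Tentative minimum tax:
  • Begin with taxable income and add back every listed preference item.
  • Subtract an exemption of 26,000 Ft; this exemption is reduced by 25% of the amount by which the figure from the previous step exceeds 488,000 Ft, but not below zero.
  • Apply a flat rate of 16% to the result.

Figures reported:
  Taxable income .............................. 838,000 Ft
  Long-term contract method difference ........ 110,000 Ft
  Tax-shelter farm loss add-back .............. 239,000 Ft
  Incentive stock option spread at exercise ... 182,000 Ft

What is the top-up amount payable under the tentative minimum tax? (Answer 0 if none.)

55,240 Ft

Standard income tax:
  164,000 Ft × 13% = 21,320 Ft
  383,000 Ft × 17% = 65,110 Ft
  24,000 Ft × 22% = 5,280 Ft
  267,000 Ft × 27% = 72,090 Ft
  → 163,800 Ft

Tentative minimum tax:
  Adjusted income: 838,000 Ft + 110,000 Ft + 239,000 Ft + 182,000 Ft = 1,369,000 Ft
  Exemption: 25% × (1,369,000 Ft − 488,000 Ft) = 220,250 Ft ≥ 26,000 Ft, so the exemption is fully phased out
  Base: 1,369,000 Ft − 0 Ft = 1,369,000 Ft
  1,369,000 Ft × 16% = 219,040 Ft

Excess of tentative minimum tax over standard income tax: 219,040 Ft − 163,800 Ft = 55,240 Ft.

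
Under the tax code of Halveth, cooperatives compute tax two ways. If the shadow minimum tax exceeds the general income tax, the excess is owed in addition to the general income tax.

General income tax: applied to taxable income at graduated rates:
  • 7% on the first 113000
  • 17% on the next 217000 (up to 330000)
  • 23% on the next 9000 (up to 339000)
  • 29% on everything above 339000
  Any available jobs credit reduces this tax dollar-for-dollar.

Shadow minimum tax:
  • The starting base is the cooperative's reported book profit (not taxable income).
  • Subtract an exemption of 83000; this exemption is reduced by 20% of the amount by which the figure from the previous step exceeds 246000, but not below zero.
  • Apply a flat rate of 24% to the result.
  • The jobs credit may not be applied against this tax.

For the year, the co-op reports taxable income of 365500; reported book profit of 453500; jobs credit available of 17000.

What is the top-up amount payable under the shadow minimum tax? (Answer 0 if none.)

61325

General income tax:
  113000 × 7% = 7910
  217000 × 17% = 36890
  9000 × 23% = 2070
  26500 × 29% = 7685
  → 54555
  Less jobs credit 17000 → 37555

Shadow minimum tax:
  Base (reported book profit): 453500
  Exemption: 83000 − 20% × (453500 − 246000) = 83000 − 41500 = 41500
  Base: 453500 − 41500 = 412000
  412000 × 24% = 98880

Excess of shadow minimum tax over general income tax: 98880 − 37555 = 61325.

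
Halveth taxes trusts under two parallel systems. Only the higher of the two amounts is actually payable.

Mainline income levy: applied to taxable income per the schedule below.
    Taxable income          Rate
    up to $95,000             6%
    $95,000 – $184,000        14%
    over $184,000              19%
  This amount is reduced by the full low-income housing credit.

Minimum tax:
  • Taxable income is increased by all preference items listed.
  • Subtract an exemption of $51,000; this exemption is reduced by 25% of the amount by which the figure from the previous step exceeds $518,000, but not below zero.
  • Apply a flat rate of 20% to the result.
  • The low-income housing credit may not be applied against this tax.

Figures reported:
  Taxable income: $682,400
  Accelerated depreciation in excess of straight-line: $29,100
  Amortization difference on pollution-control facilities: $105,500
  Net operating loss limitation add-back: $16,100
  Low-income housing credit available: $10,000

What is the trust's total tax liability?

Minimum tax:
  Adjusted income: $682,400 + $29,100 + $105,500 + $16,100 = $833,100
  Exemption: 25% × ($833,100 − $518,000) = $78,775 ≥ $51,000, so the exemption is fully phased out
  Base: $833,100 − $0 = $833,100
  $833,100 × 20% = $166,620

Mainline income levy:
  $95,000 × 6% = $5,700
  $89,000 × 14% = $12,460
  $498,400 × 19% = $94,696
  → $112,856
  Less low-income housing credit $10,000 → $102,856

$166,620 > $102,856, so the minimum tax is the binding amount.

$166,620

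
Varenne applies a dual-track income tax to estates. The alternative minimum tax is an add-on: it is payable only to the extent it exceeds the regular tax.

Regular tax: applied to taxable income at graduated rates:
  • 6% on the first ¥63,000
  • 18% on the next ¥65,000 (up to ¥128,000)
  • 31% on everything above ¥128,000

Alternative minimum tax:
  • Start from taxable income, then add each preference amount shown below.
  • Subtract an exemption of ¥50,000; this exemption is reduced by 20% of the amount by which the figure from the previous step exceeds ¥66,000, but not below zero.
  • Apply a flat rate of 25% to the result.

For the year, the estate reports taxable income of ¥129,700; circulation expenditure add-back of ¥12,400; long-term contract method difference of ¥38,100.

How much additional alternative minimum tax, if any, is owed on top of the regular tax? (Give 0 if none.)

Regular tax:
  ¥63,000 × 6% = ¥3,780
  ¥65,000 × 18% = ¥11,700
  ¥1,700 × 31% = ¥527
  → ¥16,007

Alternative minimum tax:
  Adjusted income: ¥129,700 + ¥12,400 + ¥38,100 = ¥180,200
  Exemption: ¥50,000 − 20% × (¥180,200 − ¥66,000) = ¥50,000 − ¥22,840 = ¥27,160
  Base: ¥180,200 − ¥27,160 = ¥153,040
  ¥153,040 × 25% = ¥38,260

Excess of alternative minimum tax over regular tax: ¥38,260 − ¥16,007 = ¥22,253.

¥22,253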